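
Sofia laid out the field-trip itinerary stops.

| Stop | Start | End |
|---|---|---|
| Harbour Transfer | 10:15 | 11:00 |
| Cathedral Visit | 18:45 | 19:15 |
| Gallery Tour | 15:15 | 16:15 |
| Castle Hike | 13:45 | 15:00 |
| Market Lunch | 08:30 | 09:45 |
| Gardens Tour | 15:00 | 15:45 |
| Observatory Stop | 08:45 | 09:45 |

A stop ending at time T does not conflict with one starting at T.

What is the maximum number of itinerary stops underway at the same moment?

2

Sort all start/end points and keep a running count:
08:30 start Market Lunch → 1
08:45 start Observatory Stop → 2
09:45 end Market Lunch → 1
09:45 end Observatory Stop → 0
10:15 start Harbour Transfer → 1
11:00 end Harbour Transfer → 0
13:45 start Castle Hike → 1
15:00 end Castle Hike → 0
15:00 start Gardens Tour → 1
15:15 start Gallery Tour → 2
15:45 end Gardens Tour → 1
16:15 end Gallery Tour → 0
18:45 start Cathedral Visit → 1
19:15 end Cathedral Visit → 0
Peak is 2, at 08:45 (Market Lunch, Observatory Stop).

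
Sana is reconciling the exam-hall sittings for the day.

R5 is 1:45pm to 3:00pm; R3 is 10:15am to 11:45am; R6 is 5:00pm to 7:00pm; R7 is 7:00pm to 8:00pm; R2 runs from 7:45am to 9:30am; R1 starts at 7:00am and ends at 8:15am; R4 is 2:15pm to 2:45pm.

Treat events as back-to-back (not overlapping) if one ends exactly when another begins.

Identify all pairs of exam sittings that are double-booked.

Check each pair: they overlap iff neither finishes before the other starts.
Sorted by start: R1, R2, R3, R5, R4, R6, R7.
R2 starts before R1 ends → R1 and R2 overlap.
R3 starts after R1 ends; R1 is clear from here.
R3 starts after R2 ends; R2 is clear from here.
R5 starts after R3 ends; R3 is clear from here.
R4 starts before R5 ends → R5 and R4 overlap.
R6 starts after R5 ends; R5 is clear from here.
R6 starts after R4 ends; R4 is clear from here.
R7 starts exactly when R6 ends (back-to-back, no overlap).

R1 & R2, R4 & R5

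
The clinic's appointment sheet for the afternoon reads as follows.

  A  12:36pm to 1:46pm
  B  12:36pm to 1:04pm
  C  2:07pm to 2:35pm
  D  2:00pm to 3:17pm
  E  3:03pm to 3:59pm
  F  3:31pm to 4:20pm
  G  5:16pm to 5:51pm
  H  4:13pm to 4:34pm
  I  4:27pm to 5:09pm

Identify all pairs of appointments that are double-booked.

Sorted by start: A, B, D, C, E, F, H, I, G.
B starts before A ends → A and B overlap.
D starts after A ends, so nothing later overlaps A either.
D starts after B ends, so nothing later overlaps B either.
C starts before D ends → D and C overlap.
E starts before D ends → D and E overlap.
F starts after D ends, so nothing later overlaps D either.
E starts after C ends, so nothing later overlaps C either.
F starts before E ends → E and F overlap.
H starts after E ends, so nothing later overlaps E either.
H starts before F ends → F and H overlap.
I starts after F ends, so nothing later overlaps F either.
I starts before H ends → H and I overlap.
G starts after H ends.
G starts after I ends.

A & B, C & D, D & E, E & F, F & H, H & I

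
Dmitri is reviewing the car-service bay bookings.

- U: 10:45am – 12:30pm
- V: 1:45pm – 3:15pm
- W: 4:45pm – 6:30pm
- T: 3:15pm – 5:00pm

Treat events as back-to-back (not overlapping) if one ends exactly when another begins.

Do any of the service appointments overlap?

Yes

Two intervals overlap when each starts before the other ends.
Sorted by start: U, V, T, W.
V starts after U ends — done with U.
T starts exactly when V ends (back-to-back, no overlap) — done with V.
W starts before T ends → T and W overlap.
That's a conflict, so the schedule is not conflict-free.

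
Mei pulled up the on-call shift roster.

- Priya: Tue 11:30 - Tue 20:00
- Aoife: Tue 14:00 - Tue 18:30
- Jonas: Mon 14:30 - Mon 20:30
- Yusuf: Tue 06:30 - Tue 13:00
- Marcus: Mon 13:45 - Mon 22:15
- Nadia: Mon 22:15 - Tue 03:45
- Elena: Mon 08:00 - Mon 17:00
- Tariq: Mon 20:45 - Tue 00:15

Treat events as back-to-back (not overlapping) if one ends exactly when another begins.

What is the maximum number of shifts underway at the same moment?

Walk through starts and ends in time order (an end at T is processed before a start at T):
Mon 08:00 start Elena → 1
Mon 13:45 start Marcus → 2
Mon 14:30 start Jonas → 3
Mon 17:00 end Elena → 2
Mon 20:30 end Jonas → 1
Mon 20:45 start Tariq → 2
Mon 22:15 end Marcus → 1
Mon 22:15 start Nadia → 2
Tue 00:15 end Tariq → 1
Tue 03:45 end Nadia → 0
Tue 06:30 start Yusuf → 1
Tue 11:30 start Priya → 2
Tue 13:00 end Yusuf → 1
Tue 14:00 start Aoife → 2
Tue 18:30 end Aoife → 1
Tue 20:00 end Priya → 0
Peak is 3, at Mon 14:30 (Elena, Jonas, Marcus).

3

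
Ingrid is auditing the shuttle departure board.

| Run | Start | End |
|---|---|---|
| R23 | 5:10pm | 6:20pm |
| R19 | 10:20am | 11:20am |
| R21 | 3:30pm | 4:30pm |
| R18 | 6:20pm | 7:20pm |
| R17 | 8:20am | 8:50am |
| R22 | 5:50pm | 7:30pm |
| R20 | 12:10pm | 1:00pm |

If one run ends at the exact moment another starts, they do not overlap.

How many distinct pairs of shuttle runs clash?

Two intervals overlap when each starts before the other ends.
Sorted by start: R17, R19, R20, R21, R23, R22, R18.
R19 starts after R17 ends — done with R17.
R20 starts after R19 ends — done with R19.
R21 starts after R20 ends — done with R20.
R23 starts after R21 ends — done with R21.
R22 starts before R23 ends → R23 and R22 overlap.
R18 starts exactly when R23 ends (back-to-back, no overlap).
R18 starts before R22 ends → R22 and R18 overlap.
Overlapping pairs: R18 & R22, R22 & R23 — 2 in total.

2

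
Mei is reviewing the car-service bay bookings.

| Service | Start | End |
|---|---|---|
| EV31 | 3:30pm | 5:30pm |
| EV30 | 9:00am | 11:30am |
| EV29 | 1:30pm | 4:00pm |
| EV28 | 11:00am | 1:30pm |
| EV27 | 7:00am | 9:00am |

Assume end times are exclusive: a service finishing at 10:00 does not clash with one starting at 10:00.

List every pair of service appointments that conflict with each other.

EV28 & EV30, EV29 & EV31

Sorted by start: EV27, EV30, EV28, EV29, EV31.
EV30 starts exactly when EV27 ends (back-to-back, no overlap) — done with EV27.
EV28 starts before EV30 ends → EV30 and EV28 overlap.
EV29 starts after EV30 ends — done with EV30.
EV29 starts exactly when EV28 ends (back-to-back, no overlap) — done with EV28.
EV31 starts before EV29 ends → EV29 and EV31 overlap.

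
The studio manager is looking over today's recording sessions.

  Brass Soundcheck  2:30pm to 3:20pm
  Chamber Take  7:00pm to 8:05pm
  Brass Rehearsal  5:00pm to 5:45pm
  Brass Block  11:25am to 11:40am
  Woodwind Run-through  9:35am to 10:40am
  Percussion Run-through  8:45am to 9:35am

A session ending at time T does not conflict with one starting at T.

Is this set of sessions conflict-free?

Yes

Sorted by start: Percussion Run-through, Woodwind Run-through, Brass Block, Brass Soundcheck, Brass Rehearsal, Chamber Take.
Woodwind Run-through starts exactly when Percussion Run-through ends (back-to-back, no overlap), so Percussion Run-through has no further overlaps.
Brass Block starts after Woodwind Run-through ends, so Woodwind Run-through has no further overlaps.
Brass Soundcheck starts after Brass Block ends, so Brass Block has no further overlaps.
Brass Rehearsal starts after Brass Soundcheck ends, so Brass Soundcheck has no further overlaps.
Chamber Take starts after Brass Rehearsal ends.
Every pair is clear; the schedule has no overlaps.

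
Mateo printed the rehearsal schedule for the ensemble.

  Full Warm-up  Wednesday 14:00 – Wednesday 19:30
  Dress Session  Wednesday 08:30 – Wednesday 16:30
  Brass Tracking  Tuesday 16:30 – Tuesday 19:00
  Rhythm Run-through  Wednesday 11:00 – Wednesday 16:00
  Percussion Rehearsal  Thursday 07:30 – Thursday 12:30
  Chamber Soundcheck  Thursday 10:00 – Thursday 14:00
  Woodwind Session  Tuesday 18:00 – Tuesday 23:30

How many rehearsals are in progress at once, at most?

Sweep the timeline, counting +1 at each start and −1 at each end (ends before starts at a tie):
Tuesday 16:30 start Brass Tracking → 1
Tuesday 18:00 start Woodwind Session → 2
Tuesday 19:00 end Brass Tracking → 1
Tuesday 23:30 end Woodwind Session → 0
Wednesday 08:30 start Dress Session → 1
Wednesday 11:00 start Rhythm Run-through → 2
Wednesday 14:00 start Full Warm-up → 3
Wednesday 16:00 end Rhythm Run-through → 2
Wednesday 16:30 end Dress Session → 1
Wednesday 19:30 end Full Warm-up → 0
Thursday 07:30 start Percussion Rehearsal → 1
Thursday 10:00 start Chamber Soundcheck → 2
Thursday 12:30 end Percussion Rehearsal → 1
Thursday 14:00 end Chamber Soundcheck → 0
Peak is 3, at Wednesday 14:00 (Dress Session, Full Warm-up, Rhythm Run-through).

3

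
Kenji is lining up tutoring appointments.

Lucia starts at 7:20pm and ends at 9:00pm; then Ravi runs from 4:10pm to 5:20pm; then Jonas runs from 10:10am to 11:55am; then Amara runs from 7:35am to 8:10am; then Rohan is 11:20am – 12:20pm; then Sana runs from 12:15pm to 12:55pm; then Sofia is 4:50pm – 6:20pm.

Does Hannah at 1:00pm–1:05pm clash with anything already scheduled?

No — it doesn't clash with anything

Amara: ends 8:10am at or before Hannah starts 1:00pm → clear.
Jonas: ends 11:55am at or before Hannah starts 1:00pm → clear.
Rohan: ends 12:20pm at or before Hannah starts 1:00pm → clear.
Sana: ends 12:55pm at or before Hannah starts 1:00pm → clear.
Ravi: starts 4:10pm at or after Hannah ends 1:05pm → clear.
Sofia: starts 4:50pm at or after Hannah ends 1:05pm → clear.
Lucia: starts 7:20pm at or after Hannah ends 1:05pm → clear.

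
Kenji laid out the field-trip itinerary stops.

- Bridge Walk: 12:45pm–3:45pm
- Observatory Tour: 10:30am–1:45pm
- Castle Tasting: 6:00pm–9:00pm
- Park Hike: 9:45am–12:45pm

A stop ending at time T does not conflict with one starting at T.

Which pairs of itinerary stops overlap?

Sorted by start: Park Hike, Observatory Tour, Bridge Walk, Castle Tasting.
Observatory Tour starts before Park Hike ends → Park Hike and Observatory Tour overlap.
Bridge Walk starts exactly when Park Hike ends (back-to-back, no overlap), so nothing later overlaps Park Hike either.
Bridge Walk starts before Observatory Tour ends → Observatory Tour and Bridge Walk overlap.
Castle Tasting starts after Observatory Tour ends.
Castle Tasting starts after Bridge Walk ends.

Bridge Walk & Observatory Tour, Observatory Tour & Park Hike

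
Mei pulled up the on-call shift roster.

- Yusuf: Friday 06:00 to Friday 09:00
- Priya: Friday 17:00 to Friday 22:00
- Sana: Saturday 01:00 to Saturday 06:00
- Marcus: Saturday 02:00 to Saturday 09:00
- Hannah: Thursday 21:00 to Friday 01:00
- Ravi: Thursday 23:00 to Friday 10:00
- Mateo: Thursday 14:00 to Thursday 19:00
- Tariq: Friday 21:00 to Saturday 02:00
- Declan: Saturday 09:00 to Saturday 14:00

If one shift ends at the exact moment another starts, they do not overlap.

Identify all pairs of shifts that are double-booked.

Sorted by start: Mateo, Hannah, Ravi, Yusuf, Priya, Tariq, Sana, Marcus, Declan.
Hannah starts after Mateo ends, so nothing later overlaps Mateo either.
Ravi starts before Hannah ends → Hannah and Ravi overlap.
Yusuf starts after Hannah ends, so nothing later overlaps Hannah either.
Yusuf starts before Ravi ends → Ravi and Yusuf overlap.
Priya starts after Ravi ends, so nothing later overlaps Ravi either.
Priya starts after Yusuf ends, so nothing later overlaps Yusuf either.
Tariq starts before Priya ends → Priya and Tariq overlap.
Sana starts after Priya ends, so nothing later overlaps Priya either.
Sana starts before Tariq ends → Tariq and Sana overlap.
Marcus starts exactly when Tariq ends (back-to-back, no overlap), so nothing later overlaps Tariq either.
Marcus starts before Sana ends → Sana and Marcus overlap.
Declan starts after Sana ends.
Declan starts exactly when Marcus ends (back-to-back, no overlap).

Hannah & Ravi, Marcus & Sana, Priya & Tariq, Ravi & Yusuf, Sana & Tariq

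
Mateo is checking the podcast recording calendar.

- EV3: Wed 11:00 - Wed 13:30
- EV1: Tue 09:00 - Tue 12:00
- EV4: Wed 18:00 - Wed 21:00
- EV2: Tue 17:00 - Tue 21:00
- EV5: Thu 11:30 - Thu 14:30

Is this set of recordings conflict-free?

Sorted by start: EV1, EV2, EV3, EV4, EV5.
EV2 starts after EV1 ends, so EV1 has no further overlaps.
EV3 starts after EV2 ends, so EV2 has no further overlaps.
EV4 starts after EV3 ends, so EV3 has no further overlaps.
EV5 starts after EV4 ends.
Every pair is clear; the schedule has no overlaps.

Yes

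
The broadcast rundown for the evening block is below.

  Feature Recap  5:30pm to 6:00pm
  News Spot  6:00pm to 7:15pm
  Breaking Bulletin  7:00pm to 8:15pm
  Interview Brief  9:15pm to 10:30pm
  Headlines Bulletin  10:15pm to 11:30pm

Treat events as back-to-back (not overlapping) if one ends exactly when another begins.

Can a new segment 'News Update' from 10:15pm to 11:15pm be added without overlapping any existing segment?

No — it overlaps Headlines Bulletin, Interview Brief

Feature Recap: ends 6:00pm at or before News Update starts 10:15pm → clear.
News Spot: ends 7:15pm at or before News Update starts 10:15pm → clear.
Breaking Bulletin: ends 8:15pm at or before News Update starts 10:15pm → clear.
Interview Brief: starts 9:15pm before News Update ends 11:15pm, and ends 10:30pm after News Update starts 10:15pm → overlap.
Headlines Bulletin: starts 10:15pm before News Update ends 11:15pm, and ends 11:30pm after News Update starts 10:15pm → overlap.
News Update overlaps Interview Brief, Headlines Bulletin.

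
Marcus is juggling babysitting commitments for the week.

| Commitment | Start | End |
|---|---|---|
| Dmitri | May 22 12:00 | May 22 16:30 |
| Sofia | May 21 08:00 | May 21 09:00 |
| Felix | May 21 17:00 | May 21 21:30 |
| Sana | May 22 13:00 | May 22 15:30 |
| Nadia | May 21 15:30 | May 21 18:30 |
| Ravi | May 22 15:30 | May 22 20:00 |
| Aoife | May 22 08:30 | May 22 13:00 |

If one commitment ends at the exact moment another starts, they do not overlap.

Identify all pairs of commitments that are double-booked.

Aoife & Dmitri, Dmitri & Ravi, Dmitri & Sana, Felix & Nadia

Check each pair: they overlap iff neither finishes before the other starts.
Sorted by start: Sofia, Nadia, Felix, Aoife, Dmitri, Sana, Ravi.
Nadia starts after Sofia ends; Sofia is clear from here.
Felix starts before Nadia ends → Nadia and Felix overlap.
Aoife starts after Nadia ends; Nadia is clear from here.
Aoife starts after Felix ends; Felix is clear from here.
Dmitri starts before Aoife ends → Aoife and Dmitri overlap.
Sana starts exactly when Aoife ends (back-to-back, no overlap); Aoife is clear from here.
Sana starts before Dmitri ends → Dmitri and Sana overlap.
Ravi starts before Dmitri ends → Dmitri and Ravi overlap.
Ravi starts exactly when Sana ends (back-to-back, no overlap).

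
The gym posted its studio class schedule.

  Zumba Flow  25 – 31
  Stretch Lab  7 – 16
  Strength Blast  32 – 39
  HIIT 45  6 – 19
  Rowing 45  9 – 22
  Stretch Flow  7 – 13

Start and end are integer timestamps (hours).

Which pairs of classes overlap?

Sorted by start: HIIT 45, Stretch Flow, Stretch Lab, Rowing 45, Zumba Flow, Strength Blast.
Stretch Flow starts before HIIT 45 ends → HIIT 45 and Stretch Flow overlap.
Stretch Lab starts before HIIT 45 ends → HIIT 45 and Stretch Lab overlap.
Rowing 45 starts before HIIT 45 ends → HIIT 45 and Rowing 45 overlap.
Zumba Flow starts after HIIT 45 ends — done with HIIT 45.
Stretch Lab starts before Stretch Flow ends → Stretch Flow and Stretch Lab overlap.
Rowing 45 starts before Stretch Flow ends → Stretch Flow and Rowing 45 overlap.
Zumba Flow starts after Stretch Flow ends — done with Stretch Flow.
Rowing 45 starts before Stretch Lab ends → Stretch Lab and Rowing 45 overlap.
Zumba Flow starts after Stretch Lab ends — done with Stretch Lab.
Zumba Flow starts after Rowing 45 ends — done with Rowing 45.
Strength Blast starts after Zumba Flow ends.

HIIT 45 & Rowing 45, HIIT 45 & Stretch Flow, HIIT 45 & Stretch Lab, Rowing 45 & Stretch Flow, Rowing 45 & Stretch Lab, Stretch Flow & Stretch Lab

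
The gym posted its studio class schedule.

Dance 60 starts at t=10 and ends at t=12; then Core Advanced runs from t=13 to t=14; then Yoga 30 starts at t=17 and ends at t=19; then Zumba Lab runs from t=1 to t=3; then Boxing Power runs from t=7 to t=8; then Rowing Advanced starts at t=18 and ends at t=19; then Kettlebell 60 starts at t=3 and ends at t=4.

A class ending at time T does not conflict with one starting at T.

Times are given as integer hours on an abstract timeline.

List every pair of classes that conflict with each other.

Sorted by start: Zumba Lab, Kettlebell 60, Boxing Power, Dance 60, Core Advanced, Yoga 30, Rowing Advanced.
Kettlebell 60 starts exactly when Zumba Lab ends (back-to-back, no overlap), so Zumba Lab has no further overlaps.
Boxing Power starts after Kettlebell 60 ends, so Kettlebell 60 has no further overlaps.
Dance 60 starts after Boxing Power ends, so Boxing Power has no further overlaps.
Core Advanced starts after Dance 60 ends, so Dance 60 has no further overlaps.
Yoga 30 starts after Core Advanced ends, so Core Advanced has no further overlaps.
Rowing Advanced starts before Yoga 30 ends → Yoga 30 and Rowing Advanced overlap.

Rowing Advanced & Yoga 30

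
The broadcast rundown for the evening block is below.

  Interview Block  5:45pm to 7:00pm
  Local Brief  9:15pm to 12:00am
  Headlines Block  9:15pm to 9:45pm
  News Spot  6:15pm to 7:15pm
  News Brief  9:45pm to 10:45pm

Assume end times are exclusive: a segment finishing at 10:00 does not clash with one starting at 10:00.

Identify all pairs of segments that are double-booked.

Headlines Block & Local Brief, Interview Block & News Spot, Local Brief & News Brief

Sorted by start: Interview Block, News Spot, Headlines Block, Local Brief, News Brief.
News Spot starts before Interview Block ends → Interview Block and News Spot overlap.
Headlines Block starts after Interview Block ends, so nothing later overlaps Interview Block either.
Headlines Block starts after News Spot ends, so nothing later overlaps News Spot either.
Local Brief starts before Headlines Block ends → Headlines Block and Local Brief overlap.
News Brief starts exactly when Headlines Block ends (back-to-back, no overlap).
News Brief starts before Local Brief ends → Local Brief and News Brief overlap.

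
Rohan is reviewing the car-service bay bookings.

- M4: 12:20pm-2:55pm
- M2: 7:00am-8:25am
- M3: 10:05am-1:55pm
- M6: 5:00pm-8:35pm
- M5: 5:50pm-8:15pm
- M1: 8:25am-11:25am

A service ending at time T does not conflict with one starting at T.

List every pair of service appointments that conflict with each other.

Sorted by start: M2, M1, M3, M4, M6, M5.
M1 starts exactly when M2 ends (back-to-back, no overlap), so nothing later overlaps M2 either.
M3 starts before M1 ends → M1 and M3 overlap.
M4 starts after M1 ends, so nothing later overlaps M1 either.
M4 starts before M3 ends → M3 and M4 overlap.
M6 starts after M3 ends, so nothing later overlaps M3 either.
M6 starts after M4 ends, so nothing later overlaps M4 either.
M5 starts before M6 ends → M6 and M5 overlap.

M1 & M3, M3 & M4, M5 & M6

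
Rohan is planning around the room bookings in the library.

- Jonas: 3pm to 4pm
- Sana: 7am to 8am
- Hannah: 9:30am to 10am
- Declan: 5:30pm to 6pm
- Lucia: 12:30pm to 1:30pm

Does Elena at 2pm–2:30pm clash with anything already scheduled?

Sana: ends 8am at or before Elena starts 2pm → clear.
Hannah: ends 10am at or before Elena starts 2pm → clear.
Lucia: ends 1:30pm at or before Elena starts 2pm → clear.
Jonas: starts 3pm at or after Elena ends 2:30pm → clear.
Declan: starts 5:30pm at or after Elena ends 2:30pm → clear.

No — it doesn't clash with anything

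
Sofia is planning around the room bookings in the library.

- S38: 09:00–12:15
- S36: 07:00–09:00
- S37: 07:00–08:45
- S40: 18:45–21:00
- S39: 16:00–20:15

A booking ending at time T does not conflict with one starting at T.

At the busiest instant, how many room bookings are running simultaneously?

2

Walk through starts and ends in time order (an end at T is processed before a start at T):
07:00 start S36 → 1
07:00 start S37 → 2
08:45 end S37 → 1
09:00 end S36 → 0
09:00 start S38 → 1
12:15 end S38 → 0
16:00 start S39 → 1
18:45 start S40 → 2
20:15 end S39 → 1
21:00 end S40 → 0
Peak is 2, at 07:00 (S36, S37).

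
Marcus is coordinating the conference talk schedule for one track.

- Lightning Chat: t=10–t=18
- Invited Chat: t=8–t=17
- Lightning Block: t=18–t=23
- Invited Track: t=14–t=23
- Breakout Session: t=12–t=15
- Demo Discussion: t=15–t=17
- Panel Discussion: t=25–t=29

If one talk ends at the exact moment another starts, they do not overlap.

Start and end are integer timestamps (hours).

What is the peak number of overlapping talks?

4

Sweep the timeline, counting +1 at each start and −1 at each end (ends before starts at a tie):
t=8 start Invited Chat → 1
t=10 start Lightning Chat → 2
t=12 start Breakout Session → 3
t=14 start Invited Track → 4
t=15 end Breakout Session → 3
t=15 start Demo Discussion → 4
t=17 end Demo Discussion → 3
t=17 end Invited Chat → 2
t=18 end Lightning Chat → 1
t=18 start Lightning Block → 2
t=23 end Invited Track → 1
t=23 end Lightning Block → 0
t=25 start Panel Discussion → 1
t=29 end Panel Discussion → 0
Peak is 4, at t=14 (Breakout Session, Invited Chat, Invited Track, Lightning Chat).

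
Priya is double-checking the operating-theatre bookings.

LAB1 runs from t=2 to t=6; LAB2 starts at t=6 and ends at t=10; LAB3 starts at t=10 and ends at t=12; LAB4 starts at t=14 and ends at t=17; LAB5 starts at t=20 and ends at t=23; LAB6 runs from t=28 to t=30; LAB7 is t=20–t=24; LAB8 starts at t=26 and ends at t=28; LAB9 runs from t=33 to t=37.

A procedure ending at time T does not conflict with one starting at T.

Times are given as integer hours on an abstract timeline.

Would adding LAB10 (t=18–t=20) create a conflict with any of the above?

LAB1: ends t=6 at or before LAB10 starts t=18 → clear.
LAB2: ends t=10 at or before LAB10 starts t=18 → clear.
LAB3: ends t=12 at or before LAB10 starts t=18 → clear.
LAB4: ends t=17 at or before LAB10 starts t=18 → clear.
LAB5: starts t=20 at or after LAB10 ends t=20 → clear.
LAB7: starts t=20 at or after LAB10 ends t=20 → clear.
LAB8: starts t=26 at or after LAB10 ends t=20 → clear.
LAB6: starts t=28 at or after LAB10 ends t=20 → clear.
LAB9: starts t=33 at or after LAB10 ends t=20 → clear.

No — it doesn't clash with anything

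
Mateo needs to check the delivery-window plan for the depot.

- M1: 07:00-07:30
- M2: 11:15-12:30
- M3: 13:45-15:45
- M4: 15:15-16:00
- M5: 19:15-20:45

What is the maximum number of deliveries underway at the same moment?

Sweep the timeline, counting +1 at each start and −1 at each end (ends before starts at a tie):
07:00 start M1 → 1
07:30 end M1 → 0
11:15 start M2 → 1
12:30 end M2 → 0
13:45 start M3 → 1
15:15 start M4 → 2
15:45 end M3 → 1
16:00 end M4 → 0
19:15 start M5 → 1
20:45 end M5 → 0
Peak is 2, at 15:15 (M3, M4).

2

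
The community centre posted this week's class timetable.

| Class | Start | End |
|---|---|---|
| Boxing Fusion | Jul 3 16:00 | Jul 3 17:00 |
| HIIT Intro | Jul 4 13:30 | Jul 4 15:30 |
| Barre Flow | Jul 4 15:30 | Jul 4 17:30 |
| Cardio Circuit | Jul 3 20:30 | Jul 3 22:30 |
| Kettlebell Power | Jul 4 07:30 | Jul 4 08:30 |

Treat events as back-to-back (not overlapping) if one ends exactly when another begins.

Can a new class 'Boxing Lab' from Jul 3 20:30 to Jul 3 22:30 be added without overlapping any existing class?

No — it overlaps Cardio Circuit

Boxing Fusion: ends Jul 3 17:00 at or before Boxing Lab starts Jul 3 20:30 → clear.
Cardio Circuit: starts Jul 3 20:30 before Boxing Lab ends Jul 3 22:30, and ends Jul 3 22:30 after Boxing Lab starts Jul 3 20:30 → overlap.
Kettlebell Power: starts Jul 4 07:30 at or after Boxing Lab ends Jul 3 22:30 → clear.
HIIT Intro: starts Jul 4 13:30 at or after Boxing Lab ends Jul 3 22:30 → clear.
Barre Flow: starts Jul 4 15:30 at or after Boxing Lab ends Jul 3 22:30 → clear.
Boxing Lab overlaps Cardio Circuit.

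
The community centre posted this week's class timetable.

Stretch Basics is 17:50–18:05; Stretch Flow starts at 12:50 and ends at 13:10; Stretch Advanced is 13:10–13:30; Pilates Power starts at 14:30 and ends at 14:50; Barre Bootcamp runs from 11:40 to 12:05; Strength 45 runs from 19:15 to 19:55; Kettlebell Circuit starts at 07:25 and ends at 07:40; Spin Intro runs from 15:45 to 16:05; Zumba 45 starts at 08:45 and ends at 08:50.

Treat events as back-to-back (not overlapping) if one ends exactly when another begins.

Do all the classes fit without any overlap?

Two intervals overlap when each starts before the other ends.
Sorted by start: Kettlebell Circuit, Zumba 45, Barre Bootcamp, Stretch Flow, Stretch Advanced, Pilates Power, Spin Intro, Stretch Basics, Strength 45.
Zumba 45 starts after Kettlebell Circuit ends, so nothing later overlaps Kettlebell Circuit either.
Barre Bootcamp starts after Zumba 45 ends, so nothing later overlaps Zumba 45 either.
Stretch Flow starts after Barre Bootcamp ends, so nothing later overlaps Barre Bootcamp either.
Stretch Advanced starts exactly when Stretch Flow ends (back-to-back, no overlap), so nothing later overlaps Stretch Flow either.
Pilates Power starts after Stretch Advanced ends, so nothing later overlaps Stretch Advanced either.
Spin Intro starts after Pilates Power ends, so nothing later overlaps Pilates Power either.
Stretch Basics starts after Spin Intro ends, so nothing later overlaps Spin Intro either.
Strength 45 starts after Stretch Basics ends.
Every pair is clear; the schedule has no overlaps.

Yes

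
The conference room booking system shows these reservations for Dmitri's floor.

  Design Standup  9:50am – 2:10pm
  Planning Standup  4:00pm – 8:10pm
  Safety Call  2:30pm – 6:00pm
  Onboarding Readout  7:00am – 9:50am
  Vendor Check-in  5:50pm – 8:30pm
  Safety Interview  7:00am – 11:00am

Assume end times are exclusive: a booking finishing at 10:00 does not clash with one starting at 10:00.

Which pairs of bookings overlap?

Design Standup & Safety Interview, Onboarding Readout & Safety Interview, Planning Standup & Safety Call, Planning Standup & Vendor Check-in, Safety Call & Vendor Check-in

Two intervals overlap when each starts before the other ends.
Sorted by start: Safety Interview, Onboarding Readout, Design Standup, Safety Call, Planning Standup, Vendor Check-in.
Onboarding Readout starts before Safety Interview ends → Safety Interview and Onboarding Readout overlap.
Design Standup starts before Safety Interview ends → Safety Interview and Design Standup overlap.
Safety Call starts after Safety Interview ends, so nothing later overlaps Safety Interview either.
Design Standup starts exactly when Onboarding Readout ends (back-to-back, no overlap), so nothing later overlaps Onboarding Readout either.
Safety Call starts after Design Standup ends, so nothing later overlaps Design Standup either.
Planning Standup starts before Safety Call ends → Safety Call and Planning Standup overlap.
Vendor Check-in starts before Safety Call ends → Safety Call and Vendor Check-in overlap.
Vendor Check-in starts before Planning Standup ends → Planning Standup and Vendor Check-in overlap.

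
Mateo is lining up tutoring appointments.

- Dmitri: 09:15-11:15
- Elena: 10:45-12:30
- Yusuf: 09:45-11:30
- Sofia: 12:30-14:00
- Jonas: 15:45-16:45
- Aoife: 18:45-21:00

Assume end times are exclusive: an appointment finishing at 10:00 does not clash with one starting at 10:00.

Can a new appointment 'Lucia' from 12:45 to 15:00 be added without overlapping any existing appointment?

No — it overlaps Sofia

Dmitri: ends 11:15 at or before Lucia starts 12:45 → clear.
Yusuf: ends 11:30 at or before Lucia starts 12:45 → clear.
Elena: ends 12:30 at or before Lucia starts 12:45 → clear.
Sofia: starts 12:30 before Lucia ends 15:00, and ends 14:00 after Lucia starts 12:45 → overlap.
Jonas: starts 15:45 at or after Lucia ends 15:00 → clear.
Aoife: starts 18:45 at or after Lucia ends 15:00 → clear.
Lucia overlaps Sofia.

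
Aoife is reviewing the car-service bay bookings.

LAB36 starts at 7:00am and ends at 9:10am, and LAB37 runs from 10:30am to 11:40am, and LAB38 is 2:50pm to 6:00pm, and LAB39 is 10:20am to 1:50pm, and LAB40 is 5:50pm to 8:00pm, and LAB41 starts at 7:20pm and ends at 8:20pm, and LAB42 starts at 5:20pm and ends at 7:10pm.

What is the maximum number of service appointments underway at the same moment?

3

Walk through starts and ends in time order (an end at T is processed before a start at T):
7:00am start LAB36 → 1
9:10am end LAB36 → 0
10:20am start LAB39 → 1
10:30am start LAB37 → 2
11:40am end LAB37 → 1
1:50pm end LAB39 → 0
2:50pm start LAB38 → 1
5:20pm start LAB42 → 2
5:50pm start LAB40 → 3
6:00pm end LAB38 → 2
7:10pm end LAB42 → 1
7:20pm start LAB41 → 2
8:00pm end LAB40 → 1
8:20pm end LAB41 → 0
Peak is 3, at 5:50pm (LAB38, LAB40, LAB42).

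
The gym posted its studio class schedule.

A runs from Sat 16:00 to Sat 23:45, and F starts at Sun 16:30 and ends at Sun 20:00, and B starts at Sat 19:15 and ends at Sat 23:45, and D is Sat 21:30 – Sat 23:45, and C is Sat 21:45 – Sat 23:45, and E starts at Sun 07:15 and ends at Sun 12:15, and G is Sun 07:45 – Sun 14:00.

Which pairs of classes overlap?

A & B, A & C, A & D, B & C, B & D, C & D, E & G

Sorted by start: A, B, D, C, E, G, F.
B starts before A ends → A and B overlap.
D starts before A ends → A and D overlap.
C starts before A ends → A and C overlap.
E starts after A ends; A is clear from here.
D starts before B ends → B and D overlap.
C starts before B ends → B and C overlap.
E starts after B ends; B is clear from here.
C starts before D ends → D and C overlap.
E starts after D ends; D is clear from here.
E starts after C ends; C is clear from here.
G starts before E ends → E and G overlap.
F starts after E ends.
F starts after G ends.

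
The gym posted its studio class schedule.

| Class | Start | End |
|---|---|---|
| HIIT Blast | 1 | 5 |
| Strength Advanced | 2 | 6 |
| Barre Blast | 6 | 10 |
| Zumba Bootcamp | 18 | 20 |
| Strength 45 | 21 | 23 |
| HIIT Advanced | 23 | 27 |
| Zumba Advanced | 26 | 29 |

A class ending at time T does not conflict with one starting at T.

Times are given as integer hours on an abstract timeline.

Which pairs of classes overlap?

Sorted by start: HIIT Blast, Strength Advanced, Barre Blast, Zumba Bootcamp, Strength 45, HIIT Advanced, Zumba Advanced.
Strength Advanced starts before HIIT Blast ends → HIIT Blast and Strength Advanced overlap.
Barre Blast starts after HIIT Blast ends — done with HIIT Blast.
Barre Blast starts exactly when Strength Advanced ends (back-to-back, no overlap) — done with Strength Advanced.
Zumba Bootcamp starts after Barre Blast ends — done with Barre Blast.
Strength 45 starts after Zumba Bootcamp ends — done with Zumba Bootcamp.
HIIT Advanced starts exactly when Strength 45 ends (back-to-back, no overlap) — done with Strength 45.
Zumba Advanced starts before HIIT Advanced ends → HIIT Advanced and Zumba Advanced overlap.

HIIT Advanced & Zumba Advanced, HIIT Blast & Strength Advanced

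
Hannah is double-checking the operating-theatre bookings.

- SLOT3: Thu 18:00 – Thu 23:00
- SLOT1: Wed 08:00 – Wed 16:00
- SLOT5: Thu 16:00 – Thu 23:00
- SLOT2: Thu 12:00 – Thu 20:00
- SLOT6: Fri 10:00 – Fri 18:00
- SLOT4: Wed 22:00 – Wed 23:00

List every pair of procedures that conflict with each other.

Sorted by start: SLOT1, SLOT4, SLOT2, SLOT5, SLOT3, SLOT6.
SLOT4 starts after SLOT1 ends; SLOT1 is clear from here.
SLOT2 starts after SLOT4 ends; SLOT4 is clear from here.
SLOT5 starts before SLOT2 ends → SLOT2 and SLOT5 overlap.
SLOT3 starts before SLOT2 ends → SLOT2 and SLOT3 overlap.
SLOT6 starts after SLOT2 ends.
SLOT3 starts before SLOT5 ends → SLOT5 and SLOT3 overlap.
SLOT6 starts after SLOT5 ends.
SLOT6 starts after SLOT3 ends.

SLOT2 & SLOT3, SLOT2 & SLOT5, SLOT3 & SLOT5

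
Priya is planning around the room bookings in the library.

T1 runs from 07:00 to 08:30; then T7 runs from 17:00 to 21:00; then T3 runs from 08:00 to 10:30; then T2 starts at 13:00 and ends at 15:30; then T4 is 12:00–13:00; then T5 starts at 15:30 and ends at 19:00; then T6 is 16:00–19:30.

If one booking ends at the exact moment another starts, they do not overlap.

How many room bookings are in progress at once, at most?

3

Sort all start/end points and keep a running count:
07:00 start T1 → 1
08:00 start T3 → 2
08:30 end T1 → 1
10:30 end T3 → 0
12:00 start T4 → 1
13:00 end T4 → 0
13:00 start T2 → 1
15:30 end T2 → 0
15:30 start T5 → 1
16:00 start T6 → 2
17:00 start T7 → 3
19:00 end T5 → 2
19:30 end T6 → 1
21:00 end T7 → 0
Peak is 3, at 17:00 (T5, T6, T7).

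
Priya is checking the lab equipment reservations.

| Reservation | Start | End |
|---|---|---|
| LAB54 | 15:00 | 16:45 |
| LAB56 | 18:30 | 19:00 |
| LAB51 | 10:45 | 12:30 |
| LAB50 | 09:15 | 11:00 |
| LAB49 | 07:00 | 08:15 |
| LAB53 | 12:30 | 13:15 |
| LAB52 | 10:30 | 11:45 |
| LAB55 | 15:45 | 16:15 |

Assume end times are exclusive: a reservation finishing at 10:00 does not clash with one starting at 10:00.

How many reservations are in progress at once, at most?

3

Walk through starts and ends in time order (an end at T is processed before a start at T):
07:00 start LAB49 → 1
08:15 end LAB49 → 0
09:15 start LAB50 → 1
10:30 start LAB52 → 2
10:45 start LAB51 → 3
11:00 end LAB50 → 2
11:45 end LAB52 → 1
12:30 end LAB51 → 0
12:30 start LAB53 → 1
13:15 end LAB53 → 0
15:00 start LAB54 → 1
15:45 start LAB55 → 2
16:15 end LAB55 → 1
16:45 end LAB54 → 0
18:30 start LAB56 → 1
19:00 end LAB56 → 0
Peak is 3, at 10:45 (LAB50, LAB51, LAB52).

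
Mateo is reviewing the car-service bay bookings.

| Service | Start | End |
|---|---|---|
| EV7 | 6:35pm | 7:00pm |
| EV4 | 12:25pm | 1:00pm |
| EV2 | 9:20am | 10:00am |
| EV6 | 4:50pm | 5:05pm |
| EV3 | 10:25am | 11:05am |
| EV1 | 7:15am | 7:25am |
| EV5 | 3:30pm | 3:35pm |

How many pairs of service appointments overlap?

Check each pair: they overlap iff neither finishes before the other starts.
Sorted by start: EV1, EV2, EV3, EV4, EV5, EV6, EV7.
EV2 starts after EV1 ends, so nothing later overlaps EV1 either.
EV3 starts after EV2 ends, so nothing later overlaps EV2 either.
EV4 starts after EV3 ends, so nothing later overlaps EV3 either.
EV5 starts after EV4 ends, so nothing later overlaps EV4 either.
EV6 starts after EV5 ends, so nothing later overlaps EV5 either.
EV7 starts after EV6 ends.
No pair overlaps.

0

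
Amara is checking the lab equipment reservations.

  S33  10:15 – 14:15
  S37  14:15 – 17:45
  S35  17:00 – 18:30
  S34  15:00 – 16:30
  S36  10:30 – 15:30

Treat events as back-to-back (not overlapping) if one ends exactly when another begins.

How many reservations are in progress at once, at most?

3

Sort all start/end points and keep a running count:
10:15 start S33 → 1
10:30 start S36 → 2
14:15 end S33 → 1
14:15 start S37 → 2
15:00 start S34 → 3
15:30 end S36 → 2
16:30 end S34 → 1
17:00 start S35 → 2
17:45 end S37 → 1
18:30 end S35 → 0
Peak is 3, at 15:00 (S34, S36, S37).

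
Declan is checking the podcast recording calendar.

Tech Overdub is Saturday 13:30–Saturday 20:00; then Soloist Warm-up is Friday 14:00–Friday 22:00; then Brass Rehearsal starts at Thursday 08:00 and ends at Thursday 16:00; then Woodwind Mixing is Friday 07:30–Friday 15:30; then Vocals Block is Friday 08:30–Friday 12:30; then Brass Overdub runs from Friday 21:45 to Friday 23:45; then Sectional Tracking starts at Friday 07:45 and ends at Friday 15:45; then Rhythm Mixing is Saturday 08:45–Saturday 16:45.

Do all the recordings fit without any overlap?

No

Sorted by start: Brass Rehearsal, Woodwind Mixing, Sectional Tracking, Vocals Block, Soloist Warm-up, Brass Overdub, Rhythm Mixing, Tech Overdub.
Woodwind Mixing starts after Brass Rehearsal ends, so Brass Rehearsal has no further overlaps.
Sectional Tracking starts before Woodwind Mixing ends → Woodwind Mixing and Sectional Tracking overlap.
That's a conflict, so the schedule is not conflict-free.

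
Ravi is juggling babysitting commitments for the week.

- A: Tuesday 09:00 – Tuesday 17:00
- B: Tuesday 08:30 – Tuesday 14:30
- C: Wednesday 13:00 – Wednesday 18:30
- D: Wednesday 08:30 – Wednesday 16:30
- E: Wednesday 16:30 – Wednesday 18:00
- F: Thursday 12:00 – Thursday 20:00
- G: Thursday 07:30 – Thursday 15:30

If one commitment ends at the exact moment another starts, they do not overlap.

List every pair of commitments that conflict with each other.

A & B, C & D, C & E, F & G

Sorted by start: B, A, D, C, E, G, F.
A starts before B ends → B and A overlap.
D starts after B ends, so B has no further overlaps.
D starts after A ends, so A has no further overlaps.
C starts before D ends → D and C overlap.
E starts exactly when D ends (back-to-back, no overlap), so D has no further overlaps.
E starts before C ends → C and E overlap.
G starts after C ends, so C has no further overlaps.
G starts after E ends, so E has no further overlaps.
F starts before G ends → G and F overlap.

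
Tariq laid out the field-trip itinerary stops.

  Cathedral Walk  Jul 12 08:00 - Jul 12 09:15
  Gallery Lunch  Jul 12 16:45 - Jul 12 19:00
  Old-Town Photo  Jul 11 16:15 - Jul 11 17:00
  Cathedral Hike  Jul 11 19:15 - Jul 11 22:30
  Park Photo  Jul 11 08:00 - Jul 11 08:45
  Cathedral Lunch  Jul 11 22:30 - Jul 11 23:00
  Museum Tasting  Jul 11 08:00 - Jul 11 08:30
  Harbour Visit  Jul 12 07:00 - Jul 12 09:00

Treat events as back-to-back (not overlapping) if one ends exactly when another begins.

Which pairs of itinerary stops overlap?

Sorted by start: Park Photo, Museum Tasting, Old-Town Photo, Cathedral Hike, Cathedral Lunch, Harbour Visit, Cathedral Walk, Gallery Lunch.
Museum Tasting starts before Park Photo ends → Park Photo and Museum Tasting overlap.
Old-Town Photo starts after Park Photo ends; Park Photo is clear from here.
Old-Town Photo starts after Museum Tasting ends; Museum Tasting is clear from here.
Cathedral Hike starts after Old-Town Photo ends; Old-Town Photo is clear from here.
Cathedral Lunch starts exactly when Cathedral Hike ends (back-to-back, no overlap); Cathedral Hike is clear from here.
Harbour Visit starts after Cathedral Lunch ends; Cathedral Lunch is clear from here.
Cathedral Walk starts before Harbour Visit ends → Harbour Visit and Cathedral Walk overlap.
Gallery Lunch starts after Harbour Visit ends.
Gallery Lunch starts after Cathedral Walk ends.

Cathedral Walk & Harbour Visit, Museum Tasting & Park Photo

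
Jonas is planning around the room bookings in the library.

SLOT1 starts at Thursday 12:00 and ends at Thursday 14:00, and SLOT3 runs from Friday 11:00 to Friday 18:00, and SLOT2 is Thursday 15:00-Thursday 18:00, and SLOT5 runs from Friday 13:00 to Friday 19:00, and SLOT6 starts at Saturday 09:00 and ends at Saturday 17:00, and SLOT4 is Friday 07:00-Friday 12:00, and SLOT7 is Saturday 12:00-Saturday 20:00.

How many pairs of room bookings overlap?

3

Sorted by start: SLOT1, SLOT2, SLOT4, SLOT3, SLOT5, SLOT6, SLOT7.
SLOT2 starts after SLOT1 ends; SLOT1 is clear from here.
SLOT4 starts after SLOT2 ends; SLOT2 is clear from here.
SLOT3 starts before SLOT4 ends → SLOT4 and SLOT3 overlap.
SLOT5 starts after SLOT4 ends; SLOT4 is clear from here.
SLOT5 starts before SLOT3 ends → SLOT3 and SLOT5 overlap.
SLOT6 starts after SLOT3 ends; SLOT3 is clear from here.
SLOT6 starts after SLOT5 ends; SLOT5 is clear from here.
SLOT7 starts before SLOT6 ends → SLOT6 and SLOT7 overlap.
Overlapping pairs: SLOT3 & SLOT4, SLOT3 & SLOT5, SLOT6 & SLOT7 — 3 in total.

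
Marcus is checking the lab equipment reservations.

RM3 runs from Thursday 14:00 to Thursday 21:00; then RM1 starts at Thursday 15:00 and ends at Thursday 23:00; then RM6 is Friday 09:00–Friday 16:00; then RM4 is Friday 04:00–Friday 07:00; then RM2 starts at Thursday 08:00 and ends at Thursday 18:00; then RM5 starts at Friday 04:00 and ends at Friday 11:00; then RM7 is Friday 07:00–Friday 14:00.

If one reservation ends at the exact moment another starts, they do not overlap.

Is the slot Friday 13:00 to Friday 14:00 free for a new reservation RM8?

RM2: ends Thursday 18:00 at or before RM8 starts Friday 13:00 → clear.
RM3: ends Thursday 21:00 at or before RM8 starts Friday 13:00 → clear.
RM1: ends Thursday 23:00 at or before RM8 starts Friday 13:00 → clear.
RM4: ends Friday 07:00 at or before RM8 starts Friday 13:00 → clear.
RM5: ends Friday 11:00 at or before RM8 starts Friday 13:00 → clear.
RM7: starts Friday 07:00 before RM8 ends Friday 14:00, and ends Friday 14:00 after RM8 starts Friday 13:00 → overlap.
RM6: starts Friday 09:00 before RM8 ends Friday 14:00, and ends Friday 16:00 after RM8 starts Friday 13:00 → overlap.
RM8 overlaps RM6, RM7.

No — it overlaps RM6, RM7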